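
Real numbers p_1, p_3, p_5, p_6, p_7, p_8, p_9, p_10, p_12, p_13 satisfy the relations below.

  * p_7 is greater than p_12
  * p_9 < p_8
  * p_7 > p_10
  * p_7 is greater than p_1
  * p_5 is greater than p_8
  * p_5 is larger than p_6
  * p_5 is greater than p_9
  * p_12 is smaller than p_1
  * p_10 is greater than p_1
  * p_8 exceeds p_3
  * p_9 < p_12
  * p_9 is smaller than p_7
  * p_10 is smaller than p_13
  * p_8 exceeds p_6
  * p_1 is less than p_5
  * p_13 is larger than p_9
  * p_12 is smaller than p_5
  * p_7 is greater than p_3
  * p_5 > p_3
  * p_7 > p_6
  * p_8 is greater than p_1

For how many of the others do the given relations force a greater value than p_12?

6

From p_12 the given relations immediately reach p_1, p_7, p_5.
From those, p_10, p_8 — 5 in total.
From those, p_13 — 6 in total.
Nothing else is reachable above p_12; 6 in all.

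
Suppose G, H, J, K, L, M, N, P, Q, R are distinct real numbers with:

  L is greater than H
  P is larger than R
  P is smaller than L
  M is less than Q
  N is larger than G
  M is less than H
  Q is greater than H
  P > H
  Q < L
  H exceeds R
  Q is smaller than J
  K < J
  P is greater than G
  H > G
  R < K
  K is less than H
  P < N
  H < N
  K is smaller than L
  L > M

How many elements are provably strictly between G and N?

Chaining upward from G reaches: H, Q, P, J, L.
Chaining downward from N reaches: R, M, K, H, P.
Strictly between G and N are those in both lists: H, P — 2 elements.

2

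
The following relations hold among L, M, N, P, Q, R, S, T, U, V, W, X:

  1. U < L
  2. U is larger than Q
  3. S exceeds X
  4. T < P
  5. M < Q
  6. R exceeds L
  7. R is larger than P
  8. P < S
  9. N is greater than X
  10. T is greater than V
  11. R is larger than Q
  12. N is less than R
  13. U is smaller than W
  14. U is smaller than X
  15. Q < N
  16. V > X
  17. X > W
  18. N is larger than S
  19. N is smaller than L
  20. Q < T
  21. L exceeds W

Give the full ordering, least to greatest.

M < Q < U < W < X < V < T < P < S < N < L < R

Each adjacent pair is fixed by a given relation: M < Q; Q < U; U < W; W < X; X < V; V < T; T < P; P < S; S < N; N < L; L < R. Chaining them end to end gives the full order.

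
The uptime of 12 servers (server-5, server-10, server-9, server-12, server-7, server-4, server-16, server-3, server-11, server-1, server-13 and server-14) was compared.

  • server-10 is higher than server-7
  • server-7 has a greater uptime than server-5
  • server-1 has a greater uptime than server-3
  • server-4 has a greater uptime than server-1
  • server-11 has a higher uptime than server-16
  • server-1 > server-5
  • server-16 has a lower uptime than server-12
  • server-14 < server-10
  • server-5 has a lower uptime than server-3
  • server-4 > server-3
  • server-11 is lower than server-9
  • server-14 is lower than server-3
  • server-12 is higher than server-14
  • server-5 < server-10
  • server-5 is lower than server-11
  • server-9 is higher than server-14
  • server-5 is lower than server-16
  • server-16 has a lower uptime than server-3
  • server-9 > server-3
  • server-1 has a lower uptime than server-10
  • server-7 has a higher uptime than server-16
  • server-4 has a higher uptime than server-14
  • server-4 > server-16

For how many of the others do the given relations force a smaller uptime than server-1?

4

From server-1 the given relations immediately reach server-5, server-3.
From those, server-16, server-14 — 4 in total.
No other element is forced below server-1 by the given relations, so the count is 4.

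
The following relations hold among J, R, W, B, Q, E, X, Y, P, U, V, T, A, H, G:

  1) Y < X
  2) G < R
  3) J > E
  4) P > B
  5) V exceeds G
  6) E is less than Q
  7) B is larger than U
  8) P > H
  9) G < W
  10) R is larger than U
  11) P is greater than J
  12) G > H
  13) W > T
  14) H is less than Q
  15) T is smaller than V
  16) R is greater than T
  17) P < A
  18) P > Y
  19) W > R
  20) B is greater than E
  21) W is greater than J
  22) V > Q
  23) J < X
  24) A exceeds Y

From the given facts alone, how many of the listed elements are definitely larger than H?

The elements the relations force above H are G, Q, P, A, R, V, W — no chain reaches any other.
That is 7.

7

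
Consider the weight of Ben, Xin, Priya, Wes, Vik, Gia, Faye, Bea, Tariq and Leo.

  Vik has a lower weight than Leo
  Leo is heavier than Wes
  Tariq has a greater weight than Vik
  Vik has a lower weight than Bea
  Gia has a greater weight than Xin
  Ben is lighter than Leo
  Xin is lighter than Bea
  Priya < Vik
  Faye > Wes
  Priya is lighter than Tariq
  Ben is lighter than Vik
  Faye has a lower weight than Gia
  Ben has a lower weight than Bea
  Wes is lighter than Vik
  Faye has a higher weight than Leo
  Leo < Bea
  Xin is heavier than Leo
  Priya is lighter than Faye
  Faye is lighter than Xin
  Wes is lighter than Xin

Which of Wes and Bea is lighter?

Wes < Vik and Vik < Leo give Wes < Leo.
With Leo < Faye: Wes < Vik < Leo < Faye.
With Faye < Xin: Wes < Vik < Leo < Faye < Xin.
With Xin < Bea: Wes < Vik < Leo < Faye < Xin < Bea.
So Wes < Bea; Wes is the lighter of the two.

Wes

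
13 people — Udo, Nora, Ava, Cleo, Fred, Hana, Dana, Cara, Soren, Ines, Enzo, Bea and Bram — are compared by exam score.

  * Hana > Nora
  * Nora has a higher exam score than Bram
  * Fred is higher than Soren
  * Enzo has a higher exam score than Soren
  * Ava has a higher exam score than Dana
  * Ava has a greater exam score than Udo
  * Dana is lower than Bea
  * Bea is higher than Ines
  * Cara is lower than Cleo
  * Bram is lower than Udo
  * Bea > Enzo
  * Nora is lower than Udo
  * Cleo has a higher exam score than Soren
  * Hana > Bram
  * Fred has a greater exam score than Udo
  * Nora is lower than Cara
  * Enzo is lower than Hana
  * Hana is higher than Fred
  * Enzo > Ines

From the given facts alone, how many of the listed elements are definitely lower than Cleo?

4

From Cleo the given relations immediately reach Cara, Soren.
From those, Nora — 3 in total.
From those, Bram — 4 in total.
Nothing else is reachable below Cleo; 4 in all.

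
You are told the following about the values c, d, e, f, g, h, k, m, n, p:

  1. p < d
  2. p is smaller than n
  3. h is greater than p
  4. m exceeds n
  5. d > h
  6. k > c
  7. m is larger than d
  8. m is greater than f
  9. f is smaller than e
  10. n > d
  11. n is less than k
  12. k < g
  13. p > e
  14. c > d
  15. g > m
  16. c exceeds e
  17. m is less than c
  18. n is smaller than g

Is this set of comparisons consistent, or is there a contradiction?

consistent

Every relation is compatible with f < e < p < h < d < n < m < c < k < g; the set is consistent.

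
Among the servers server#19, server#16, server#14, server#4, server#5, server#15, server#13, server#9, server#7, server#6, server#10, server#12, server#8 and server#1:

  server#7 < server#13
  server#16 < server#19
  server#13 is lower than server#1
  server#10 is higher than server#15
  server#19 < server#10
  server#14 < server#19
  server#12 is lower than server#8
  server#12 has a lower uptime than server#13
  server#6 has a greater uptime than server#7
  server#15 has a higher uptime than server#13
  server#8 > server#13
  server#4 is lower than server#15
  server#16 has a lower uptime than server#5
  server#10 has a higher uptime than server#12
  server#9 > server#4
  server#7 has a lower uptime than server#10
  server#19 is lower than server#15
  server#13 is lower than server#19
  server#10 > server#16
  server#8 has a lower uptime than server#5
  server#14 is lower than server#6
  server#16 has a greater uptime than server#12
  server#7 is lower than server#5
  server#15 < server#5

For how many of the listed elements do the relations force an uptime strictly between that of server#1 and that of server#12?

The relations place server#12 below server#1. An element lies strictly between them when it is forced above server#12 and also forced below server#1.
Above server#12: {server#16, server#13, server#19, server#8, server#15, server#5, server#10}. Below server#1: {server#7, server#13}.
Intersection: {server#13} — 1.

1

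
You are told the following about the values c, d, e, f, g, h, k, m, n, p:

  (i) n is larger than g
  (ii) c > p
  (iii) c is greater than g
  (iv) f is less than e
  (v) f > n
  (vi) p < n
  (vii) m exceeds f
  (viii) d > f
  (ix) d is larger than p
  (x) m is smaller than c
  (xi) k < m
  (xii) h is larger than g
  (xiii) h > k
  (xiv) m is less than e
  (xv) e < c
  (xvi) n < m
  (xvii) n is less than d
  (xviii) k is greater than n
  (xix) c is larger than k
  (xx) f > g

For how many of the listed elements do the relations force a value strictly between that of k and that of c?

Chaining upward from k reaches: m, e, h.
Chaining downward from c reaches: p, g, n, f, m, e.
Strictly between k and c are those in both lists: m, e — 2 elements.

2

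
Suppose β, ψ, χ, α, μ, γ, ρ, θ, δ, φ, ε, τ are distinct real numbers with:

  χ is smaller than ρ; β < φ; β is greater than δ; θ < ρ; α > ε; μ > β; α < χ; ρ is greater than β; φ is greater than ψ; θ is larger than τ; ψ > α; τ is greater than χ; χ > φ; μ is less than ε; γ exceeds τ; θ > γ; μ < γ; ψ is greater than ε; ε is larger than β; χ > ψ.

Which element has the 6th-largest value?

Piecing the relations together gives one ordering: δ < β < μ < ε < α < ψ < φ < χ < τ < γ < θ < ρ.
The 6th largest is φ.

φ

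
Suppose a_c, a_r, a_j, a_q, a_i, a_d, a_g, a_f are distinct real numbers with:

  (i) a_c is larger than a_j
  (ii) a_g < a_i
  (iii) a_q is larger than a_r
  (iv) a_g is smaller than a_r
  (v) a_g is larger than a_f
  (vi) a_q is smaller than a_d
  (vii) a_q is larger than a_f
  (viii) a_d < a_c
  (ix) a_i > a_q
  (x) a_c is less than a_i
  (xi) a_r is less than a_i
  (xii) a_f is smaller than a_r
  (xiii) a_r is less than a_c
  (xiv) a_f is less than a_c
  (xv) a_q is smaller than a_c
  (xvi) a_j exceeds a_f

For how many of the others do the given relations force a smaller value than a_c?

6

From a_c the given relations immediately reach a_f, a_r, a_j, a_q, a_d.
From those, a_g — 6 in total.
Nothing else is reachable below a_c; 6 in all.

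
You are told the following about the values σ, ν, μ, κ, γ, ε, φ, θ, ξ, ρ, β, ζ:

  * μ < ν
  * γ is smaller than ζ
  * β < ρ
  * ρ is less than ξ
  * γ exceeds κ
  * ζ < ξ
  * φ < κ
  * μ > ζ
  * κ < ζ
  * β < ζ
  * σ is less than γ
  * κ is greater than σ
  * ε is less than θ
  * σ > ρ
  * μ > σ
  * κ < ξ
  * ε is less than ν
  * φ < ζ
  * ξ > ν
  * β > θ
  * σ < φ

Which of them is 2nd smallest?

The consecutive relations fix a unique order: ε < θ < β < ρ < σ < φ < κ < γ < ζ < μ < ν < ξ.
The 2nd smallest is θ.

θ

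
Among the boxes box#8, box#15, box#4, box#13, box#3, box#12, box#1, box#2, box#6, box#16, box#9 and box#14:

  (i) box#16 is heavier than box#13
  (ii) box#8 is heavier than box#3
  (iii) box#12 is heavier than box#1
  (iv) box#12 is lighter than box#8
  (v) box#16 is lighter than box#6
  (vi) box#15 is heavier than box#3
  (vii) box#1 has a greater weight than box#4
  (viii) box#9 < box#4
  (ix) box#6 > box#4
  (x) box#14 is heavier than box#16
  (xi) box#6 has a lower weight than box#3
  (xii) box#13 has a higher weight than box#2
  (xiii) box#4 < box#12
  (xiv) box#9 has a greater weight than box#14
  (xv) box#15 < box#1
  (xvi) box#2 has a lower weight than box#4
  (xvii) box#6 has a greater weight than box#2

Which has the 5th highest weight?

The consecutive relations fix a unique order: box#2 < box#13 < box#16 < box#14 < box#9 < box#4 < box#6 < box#3 < box#15 < box#1 < box#12 < box#8.
Counting 5 from the largest end gives box#3.

box#3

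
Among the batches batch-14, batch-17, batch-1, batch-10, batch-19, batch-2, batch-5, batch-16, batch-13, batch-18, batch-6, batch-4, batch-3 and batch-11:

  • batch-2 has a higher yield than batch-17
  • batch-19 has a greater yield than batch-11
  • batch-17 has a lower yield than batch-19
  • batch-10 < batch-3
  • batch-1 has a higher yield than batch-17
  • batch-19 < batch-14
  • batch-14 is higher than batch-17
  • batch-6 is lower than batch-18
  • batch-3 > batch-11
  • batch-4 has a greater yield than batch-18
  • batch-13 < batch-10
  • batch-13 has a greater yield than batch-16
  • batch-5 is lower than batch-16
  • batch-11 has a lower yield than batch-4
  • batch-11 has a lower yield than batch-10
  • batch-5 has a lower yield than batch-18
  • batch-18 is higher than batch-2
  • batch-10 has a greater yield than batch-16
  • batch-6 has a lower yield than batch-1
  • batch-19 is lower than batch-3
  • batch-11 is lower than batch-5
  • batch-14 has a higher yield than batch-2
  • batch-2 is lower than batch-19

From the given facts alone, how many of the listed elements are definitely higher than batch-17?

7

Directly above batch-17: batch-2, batch-19, batch-1, batch-14.
One step further: batch-18, batch-3 (6 so far).
One step further: batch-4 (7 so far).
No other element is forced above batch-17 by the given relations, so the count is 7.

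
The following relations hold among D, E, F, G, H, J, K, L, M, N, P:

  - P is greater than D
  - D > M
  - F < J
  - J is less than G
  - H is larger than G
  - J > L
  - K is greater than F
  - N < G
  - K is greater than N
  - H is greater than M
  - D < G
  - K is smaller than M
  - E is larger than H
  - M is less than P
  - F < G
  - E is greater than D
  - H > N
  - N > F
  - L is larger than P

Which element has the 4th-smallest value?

Piecing the relations together gives one ordering: F < N < K < M < D < P < L < J < G < H < E.
Counting 4 from the smallest end gives M.

M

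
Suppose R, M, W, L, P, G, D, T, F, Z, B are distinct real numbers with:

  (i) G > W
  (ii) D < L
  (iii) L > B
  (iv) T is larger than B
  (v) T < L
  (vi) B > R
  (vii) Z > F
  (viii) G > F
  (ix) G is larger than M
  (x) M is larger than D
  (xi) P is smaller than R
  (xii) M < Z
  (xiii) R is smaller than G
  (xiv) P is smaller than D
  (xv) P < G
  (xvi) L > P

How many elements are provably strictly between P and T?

2

Chaining upward from P reaches: R, B, D, M, Z, G, L.
Chaining downward from T reaches: R, B.
Strictly between P and T are those in both lists: R, B — 2 elements.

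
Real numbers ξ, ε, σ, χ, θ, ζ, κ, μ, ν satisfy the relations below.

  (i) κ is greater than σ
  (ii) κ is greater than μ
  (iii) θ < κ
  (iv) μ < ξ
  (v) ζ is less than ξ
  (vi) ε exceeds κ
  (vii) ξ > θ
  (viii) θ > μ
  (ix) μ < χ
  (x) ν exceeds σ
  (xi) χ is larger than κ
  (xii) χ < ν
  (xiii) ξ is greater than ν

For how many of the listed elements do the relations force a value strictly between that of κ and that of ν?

1

The relations place κ below ν. An element lies strictly between them when it is forced above κ and also forced below ν.
Above κ: {ε, χ, ξ}. Below ν: {σ, μ, θ, χ}.
Intersection: {χ} — 1.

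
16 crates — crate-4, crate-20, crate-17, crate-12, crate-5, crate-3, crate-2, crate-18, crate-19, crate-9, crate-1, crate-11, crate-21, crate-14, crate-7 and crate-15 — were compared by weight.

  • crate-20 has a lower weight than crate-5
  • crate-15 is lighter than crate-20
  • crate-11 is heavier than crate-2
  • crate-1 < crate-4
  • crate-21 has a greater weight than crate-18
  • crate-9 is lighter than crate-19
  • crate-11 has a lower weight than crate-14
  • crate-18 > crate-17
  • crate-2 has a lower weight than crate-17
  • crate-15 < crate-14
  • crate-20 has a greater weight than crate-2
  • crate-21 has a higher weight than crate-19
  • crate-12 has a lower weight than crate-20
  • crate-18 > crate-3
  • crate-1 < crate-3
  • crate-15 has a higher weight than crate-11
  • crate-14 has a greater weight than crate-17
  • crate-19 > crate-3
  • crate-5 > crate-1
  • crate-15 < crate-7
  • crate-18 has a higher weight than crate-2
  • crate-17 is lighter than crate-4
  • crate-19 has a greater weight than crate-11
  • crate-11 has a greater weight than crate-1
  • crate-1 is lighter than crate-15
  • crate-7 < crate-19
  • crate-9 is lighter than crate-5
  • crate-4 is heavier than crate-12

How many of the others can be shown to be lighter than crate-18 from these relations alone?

4

Directly below crate-18: crate-2, crate-3, crate-17.
One step further: crate-1 (4 so far).
No other element is forced below crate-18 by the given relations, so the count is 4.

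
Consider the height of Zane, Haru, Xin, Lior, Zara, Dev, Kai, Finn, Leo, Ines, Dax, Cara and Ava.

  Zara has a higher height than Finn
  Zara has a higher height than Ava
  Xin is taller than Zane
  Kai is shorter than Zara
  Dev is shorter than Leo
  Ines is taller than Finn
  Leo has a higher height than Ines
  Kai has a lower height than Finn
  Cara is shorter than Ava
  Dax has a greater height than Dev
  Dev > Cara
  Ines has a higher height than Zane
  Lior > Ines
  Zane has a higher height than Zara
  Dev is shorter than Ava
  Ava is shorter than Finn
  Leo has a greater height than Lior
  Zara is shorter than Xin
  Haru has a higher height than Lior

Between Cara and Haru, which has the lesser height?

Cara

The relevant relations are Cara < Dev; Dev < Ava; Ava < Finn; Finn < Zara; Zara < Zane; Zane < Ines; Ines < Lior; Lior < Haru.
Chaining these gives Cara < Dev < Ava < Finn < Zara < Zane < Ines < Lior < Haru.
So Cara < Haru; Cara is the shorter of the two.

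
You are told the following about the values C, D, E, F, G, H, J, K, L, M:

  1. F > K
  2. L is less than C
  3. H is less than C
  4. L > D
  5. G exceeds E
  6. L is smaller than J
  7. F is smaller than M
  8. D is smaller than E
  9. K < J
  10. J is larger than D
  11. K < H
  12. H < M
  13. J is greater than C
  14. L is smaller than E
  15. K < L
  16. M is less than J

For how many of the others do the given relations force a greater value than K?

8

The elements the relations force above K are H, L, E, F, M, G, C, J — no chain reaches any other.
That is 8.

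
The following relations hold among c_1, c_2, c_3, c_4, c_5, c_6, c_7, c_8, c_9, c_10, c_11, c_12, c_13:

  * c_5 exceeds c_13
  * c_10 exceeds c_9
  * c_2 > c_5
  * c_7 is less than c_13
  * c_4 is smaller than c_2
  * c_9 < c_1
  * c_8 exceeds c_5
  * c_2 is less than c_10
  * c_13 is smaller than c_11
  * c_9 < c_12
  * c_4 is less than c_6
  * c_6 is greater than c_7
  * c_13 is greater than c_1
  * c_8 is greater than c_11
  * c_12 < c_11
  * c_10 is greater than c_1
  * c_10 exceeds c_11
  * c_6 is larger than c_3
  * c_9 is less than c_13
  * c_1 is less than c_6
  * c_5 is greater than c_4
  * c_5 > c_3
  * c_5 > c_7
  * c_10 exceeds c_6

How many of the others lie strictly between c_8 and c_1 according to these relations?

3

Chaining upward from c_1 reaches: c_13, c_11, c_5, c_6, c_2, c_10.
Chaining downward from c_8 reaches: c_9, c_4, c_12, c_7, c_13, c_11, c_3, c_5.
Strictly between c_1 and c_8 are those in both lists: c_13, c_11, c_5 — 3 elements.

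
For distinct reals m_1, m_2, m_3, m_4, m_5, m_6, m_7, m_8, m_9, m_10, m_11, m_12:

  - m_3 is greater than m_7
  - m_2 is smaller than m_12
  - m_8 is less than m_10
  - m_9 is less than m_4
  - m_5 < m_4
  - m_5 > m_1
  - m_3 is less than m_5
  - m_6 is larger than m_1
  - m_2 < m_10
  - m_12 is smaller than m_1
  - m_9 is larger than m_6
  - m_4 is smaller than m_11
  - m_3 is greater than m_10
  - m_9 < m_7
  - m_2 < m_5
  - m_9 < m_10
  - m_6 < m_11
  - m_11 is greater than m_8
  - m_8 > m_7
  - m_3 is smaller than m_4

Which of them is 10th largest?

Piecing the relations together gives one ordering: m_2 < m_12 < m_1 < m_6 < m_9 < m_7 < m_8 < m_10 < m_3 < m_5 < m_4 < m_11.
The 10th largest is m_1.

m_1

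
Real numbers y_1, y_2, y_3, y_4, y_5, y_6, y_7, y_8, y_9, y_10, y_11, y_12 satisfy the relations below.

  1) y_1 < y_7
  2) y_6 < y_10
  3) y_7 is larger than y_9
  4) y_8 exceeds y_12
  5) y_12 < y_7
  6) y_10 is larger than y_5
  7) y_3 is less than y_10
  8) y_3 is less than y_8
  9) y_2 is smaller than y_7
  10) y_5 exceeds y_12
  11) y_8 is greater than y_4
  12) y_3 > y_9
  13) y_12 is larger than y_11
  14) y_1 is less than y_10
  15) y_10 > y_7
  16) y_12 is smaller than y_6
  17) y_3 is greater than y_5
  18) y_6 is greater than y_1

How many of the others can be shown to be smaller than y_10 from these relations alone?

9

Directly below y_10: y_1, y_5, y_3, y_6, y_7.
One step further: y_2, y_12, y_9 (8 so far).
One step further: y_11 (9 so far).
Nothing else is reachable below y_10; 9 in all.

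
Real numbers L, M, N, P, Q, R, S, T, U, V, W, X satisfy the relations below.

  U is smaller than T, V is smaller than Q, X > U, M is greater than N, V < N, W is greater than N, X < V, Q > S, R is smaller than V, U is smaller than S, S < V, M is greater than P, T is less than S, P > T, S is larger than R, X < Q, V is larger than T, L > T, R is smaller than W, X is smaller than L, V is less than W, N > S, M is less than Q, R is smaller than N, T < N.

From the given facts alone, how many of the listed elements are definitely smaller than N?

6

The elements the relations force below N are R, U, X, T, S, V — no chain reaches any other.
That is 6.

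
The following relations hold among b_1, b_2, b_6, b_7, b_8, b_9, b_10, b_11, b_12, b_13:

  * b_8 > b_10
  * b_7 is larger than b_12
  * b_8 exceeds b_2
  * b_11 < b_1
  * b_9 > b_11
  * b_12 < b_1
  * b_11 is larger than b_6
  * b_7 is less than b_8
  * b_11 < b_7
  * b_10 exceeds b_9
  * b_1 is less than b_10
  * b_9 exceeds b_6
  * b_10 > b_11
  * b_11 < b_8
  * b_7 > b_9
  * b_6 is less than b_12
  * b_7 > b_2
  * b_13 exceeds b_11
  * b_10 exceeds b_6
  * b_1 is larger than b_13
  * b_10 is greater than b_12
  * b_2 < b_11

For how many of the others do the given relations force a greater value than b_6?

8

Directly above b_6: b_11, b_9, b_12, b_10.
One step further: b_7, b_13, b_1, b_8 (8 so far).
No other element is forced above b_6 by the given relations, so the count is 8.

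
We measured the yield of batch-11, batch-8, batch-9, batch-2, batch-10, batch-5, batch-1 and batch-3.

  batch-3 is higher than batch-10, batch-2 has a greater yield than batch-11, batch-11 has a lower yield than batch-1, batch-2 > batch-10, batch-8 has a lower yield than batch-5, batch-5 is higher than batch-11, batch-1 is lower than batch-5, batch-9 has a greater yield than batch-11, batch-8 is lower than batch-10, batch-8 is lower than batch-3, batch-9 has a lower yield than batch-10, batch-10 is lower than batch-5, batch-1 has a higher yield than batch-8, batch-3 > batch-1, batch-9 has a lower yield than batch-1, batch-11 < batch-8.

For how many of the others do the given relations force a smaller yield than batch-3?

The elements the relations force below batch-3 are batch-11, batch-9, batch-8, batch-10, batch-1 — no chain reaches any other.
That is 5.

5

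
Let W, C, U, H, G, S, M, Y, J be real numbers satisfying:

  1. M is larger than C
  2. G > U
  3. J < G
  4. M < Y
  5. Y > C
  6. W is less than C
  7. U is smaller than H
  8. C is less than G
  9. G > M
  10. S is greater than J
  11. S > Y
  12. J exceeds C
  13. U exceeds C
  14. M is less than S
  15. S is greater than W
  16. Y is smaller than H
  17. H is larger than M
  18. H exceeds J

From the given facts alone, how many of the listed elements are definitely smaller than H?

The elements the relations force below H are W, C, J, M, U, Y — no chain reaches any other.
That is 6.

6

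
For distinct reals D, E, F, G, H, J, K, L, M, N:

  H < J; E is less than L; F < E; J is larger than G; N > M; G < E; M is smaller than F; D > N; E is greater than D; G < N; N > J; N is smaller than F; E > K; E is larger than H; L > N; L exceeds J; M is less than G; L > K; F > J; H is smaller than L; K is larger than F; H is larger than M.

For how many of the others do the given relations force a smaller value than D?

5

The elements the relations force below D are M, H, G, J, N — no chain reaches any other.
That is 5.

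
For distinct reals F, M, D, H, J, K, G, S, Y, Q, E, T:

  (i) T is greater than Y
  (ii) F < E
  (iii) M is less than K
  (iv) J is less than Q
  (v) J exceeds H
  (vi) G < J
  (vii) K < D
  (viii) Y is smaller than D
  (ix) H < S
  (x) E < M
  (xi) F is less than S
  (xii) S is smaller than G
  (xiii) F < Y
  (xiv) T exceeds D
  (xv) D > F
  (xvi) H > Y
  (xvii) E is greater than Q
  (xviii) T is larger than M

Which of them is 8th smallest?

E

Piecing the relations together gives one ordering: F < Y < H < S < G < J < Q < E < M < K < D < T.
Counting 8 from the smallest end gives E.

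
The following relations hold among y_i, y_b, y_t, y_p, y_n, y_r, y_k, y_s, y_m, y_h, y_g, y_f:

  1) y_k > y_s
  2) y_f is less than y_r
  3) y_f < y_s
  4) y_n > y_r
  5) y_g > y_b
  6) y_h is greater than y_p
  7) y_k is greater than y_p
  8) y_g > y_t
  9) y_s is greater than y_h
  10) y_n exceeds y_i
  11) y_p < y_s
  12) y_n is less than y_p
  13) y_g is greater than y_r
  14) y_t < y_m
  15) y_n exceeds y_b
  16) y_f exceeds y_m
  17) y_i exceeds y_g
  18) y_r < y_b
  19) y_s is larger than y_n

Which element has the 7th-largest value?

y_g

Chaining the given pairs: y_t < y_m < y_f < y_r < y_b < y_g < y_i < y_n < y_p < y_h < y_s < y_k.
The 7th largest is y_g.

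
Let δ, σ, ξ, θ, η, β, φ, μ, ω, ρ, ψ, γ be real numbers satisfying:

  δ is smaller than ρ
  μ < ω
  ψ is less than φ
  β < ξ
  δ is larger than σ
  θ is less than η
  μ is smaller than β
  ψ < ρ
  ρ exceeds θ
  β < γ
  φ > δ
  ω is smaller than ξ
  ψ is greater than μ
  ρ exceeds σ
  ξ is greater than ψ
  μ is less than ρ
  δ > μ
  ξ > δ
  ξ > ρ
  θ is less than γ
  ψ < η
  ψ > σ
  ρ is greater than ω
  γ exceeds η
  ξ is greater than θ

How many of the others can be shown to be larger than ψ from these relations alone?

5

Directly above ψ: η, ρ, ξ, φ.
One step further: γ (5 so far).
No other element is forced above ψ by the given relations, so the count is 5.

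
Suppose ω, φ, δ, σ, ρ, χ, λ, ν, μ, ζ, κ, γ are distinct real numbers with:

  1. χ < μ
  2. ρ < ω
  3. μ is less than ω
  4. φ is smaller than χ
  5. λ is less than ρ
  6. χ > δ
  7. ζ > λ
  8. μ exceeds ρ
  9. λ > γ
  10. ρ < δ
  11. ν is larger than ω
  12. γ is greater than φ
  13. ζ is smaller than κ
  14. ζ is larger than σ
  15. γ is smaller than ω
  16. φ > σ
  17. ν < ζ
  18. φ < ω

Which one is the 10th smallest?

ν

Piecing the relations together gives one ordering: σ < φ < γ < λ < ρ < δ < χ < μ < ω < ν < ζ < κ.
The 10th smallest is ν.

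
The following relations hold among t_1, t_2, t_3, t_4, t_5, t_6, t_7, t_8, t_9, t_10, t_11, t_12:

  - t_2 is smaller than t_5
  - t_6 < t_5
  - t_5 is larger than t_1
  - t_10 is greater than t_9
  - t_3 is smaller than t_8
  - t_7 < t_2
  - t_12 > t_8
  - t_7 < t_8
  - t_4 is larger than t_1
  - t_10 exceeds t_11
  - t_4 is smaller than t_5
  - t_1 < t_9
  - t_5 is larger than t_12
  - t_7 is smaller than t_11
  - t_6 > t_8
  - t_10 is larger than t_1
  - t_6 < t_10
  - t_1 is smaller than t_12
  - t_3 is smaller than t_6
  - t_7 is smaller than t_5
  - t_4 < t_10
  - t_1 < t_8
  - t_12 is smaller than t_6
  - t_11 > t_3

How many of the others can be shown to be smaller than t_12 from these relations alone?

From t_12 the given relations immediately reach t_1, t_8.
From those, t_7, t_3 — 4 in total.
Nothing else is reachable below t_12; 4 in all.

4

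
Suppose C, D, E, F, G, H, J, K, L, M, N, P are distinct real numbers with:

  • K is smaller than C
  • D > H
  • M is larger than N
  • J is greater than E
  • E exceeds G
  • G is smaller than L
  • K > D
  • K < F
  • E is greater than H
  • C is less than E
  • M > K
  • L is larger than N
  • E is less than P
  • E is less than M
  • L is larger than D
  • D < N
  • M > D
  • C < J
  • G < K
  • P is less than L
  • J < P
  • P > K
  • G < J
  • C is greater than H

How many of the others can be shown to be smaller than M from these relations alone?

Directly below M: D, K, N, E.
One step further: H, G, C (7 so far).
Nothing else is reachable below M; 7 in all.

7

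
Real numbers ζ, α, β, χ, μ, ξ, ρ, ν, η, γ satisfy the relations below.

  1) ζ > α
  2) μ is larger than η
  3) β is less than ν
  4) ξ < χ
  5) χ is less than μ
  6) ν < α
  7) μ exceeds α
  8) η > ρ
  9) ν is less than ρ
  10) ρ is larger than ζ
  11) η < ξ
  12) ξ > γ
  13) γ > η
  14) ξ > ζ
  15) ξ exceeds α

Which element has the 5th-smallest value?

Piecing the relations together gives one ordering: β < ν < α < ζ < ρ < η < γ < ξ < χ < μ.
The 5th smallest is ρ.

ρ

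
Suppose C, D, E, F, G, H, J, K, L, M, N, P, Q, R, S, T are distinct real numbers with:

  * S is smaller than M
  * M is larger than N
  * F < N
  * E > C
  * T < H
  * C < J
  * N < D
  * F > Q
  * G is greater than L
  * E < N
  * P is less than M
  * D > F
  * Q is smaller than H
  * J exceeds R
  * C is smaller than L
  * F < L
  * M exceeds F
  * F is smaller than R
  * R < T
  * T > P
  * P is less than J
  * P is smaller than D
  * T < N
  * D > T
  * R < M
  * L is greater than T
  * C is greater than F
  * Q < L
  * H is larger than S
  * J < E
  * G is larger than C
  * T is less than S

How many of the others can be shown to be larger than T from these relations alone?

The elements the relations force above T are S, L, N, M, H, G, D — no chain reaches any other.
That is 7.

7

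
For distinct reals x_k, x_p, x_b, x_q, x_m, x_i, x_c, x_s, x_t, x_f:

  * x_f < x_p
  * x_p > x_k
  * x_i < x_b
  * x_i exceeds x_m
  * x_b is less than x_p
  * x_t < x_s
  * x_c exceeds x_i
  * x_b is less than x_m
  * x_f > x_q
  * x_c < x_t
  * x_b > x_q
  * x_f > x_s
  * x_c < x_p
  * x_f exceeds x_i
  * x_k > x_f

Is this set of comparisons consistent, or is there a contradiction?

We have x_i < x_b stated directly, yet also x_b < x_m < x_i by chaining the others — so x_b < x_i. Contradiction.

inconsistent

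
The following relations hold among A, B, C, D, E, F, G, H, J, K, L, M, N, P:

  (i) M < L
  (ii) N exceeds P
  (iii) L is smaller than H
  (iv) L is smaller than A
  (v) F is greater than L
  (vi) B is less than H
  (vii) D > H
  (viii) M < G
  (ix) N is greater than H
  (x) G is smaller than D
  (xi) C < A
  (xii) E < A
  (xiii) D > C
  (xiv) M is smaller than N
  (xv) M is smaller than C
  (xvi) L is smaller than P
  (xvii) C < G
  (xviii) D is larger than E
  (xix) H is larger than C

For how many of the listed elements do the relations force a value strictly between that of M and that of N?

The relations place M below N. An element lies strictly between them when it is forced above M and also forced below N.
Above M: {C, L, F, H, G, A, D, P}. Below N: {B, C, L, H, P}.
Intersection: {C, L, H, P} — 4.

4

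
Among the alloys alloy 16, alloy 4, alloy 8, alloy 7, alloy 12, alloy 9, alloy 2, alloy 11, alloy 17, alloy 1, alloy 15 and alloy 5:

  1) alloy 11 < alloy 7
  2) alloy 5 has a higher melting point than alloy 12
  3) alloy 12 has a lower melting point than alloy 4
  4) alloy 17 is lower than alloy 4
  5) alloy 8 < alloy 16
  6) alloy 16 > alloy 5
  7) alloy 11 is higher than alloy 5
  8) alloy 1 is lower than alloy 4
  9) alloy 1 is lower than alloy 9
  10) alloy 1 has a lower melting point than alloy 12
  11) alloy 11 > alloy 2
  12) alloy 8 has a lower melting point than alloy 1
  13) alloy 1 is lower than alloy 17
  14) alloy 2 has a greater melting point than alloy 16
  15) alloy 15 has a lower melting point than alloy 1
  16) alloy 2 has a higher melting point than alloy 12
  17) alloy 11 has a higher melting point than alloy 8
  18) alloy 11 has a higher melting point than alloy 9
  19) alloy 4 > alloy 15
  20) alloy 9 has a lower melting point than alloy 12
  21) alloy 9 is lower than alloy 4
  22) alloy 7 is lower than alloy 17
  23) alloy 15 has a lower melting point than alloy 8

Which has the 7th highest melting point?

alloy 5

Piecing the relations together gives one ordering: alloy 15 < alloy 8 < alloy 1 < alloy 9 < alloy 12 < alloy 5 < alloy 16 < alloy 2 < alloy 11 < alloy 7 < alloy 17 < alloy 4.
Counting 7 from the largest end gives alloy 5.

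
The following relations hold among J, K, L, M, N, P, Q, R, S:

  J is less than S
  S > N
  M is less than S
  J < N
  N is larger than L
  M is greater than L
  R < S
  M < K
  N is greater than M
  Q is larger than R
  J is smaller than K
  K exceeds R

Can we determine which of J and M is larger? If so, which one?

undetermined

Following every chain through J: above J we get K, N, S.
M is not reached, and no chain runs the other way from M to J.
So the given relations leave the order of J and M undetermined.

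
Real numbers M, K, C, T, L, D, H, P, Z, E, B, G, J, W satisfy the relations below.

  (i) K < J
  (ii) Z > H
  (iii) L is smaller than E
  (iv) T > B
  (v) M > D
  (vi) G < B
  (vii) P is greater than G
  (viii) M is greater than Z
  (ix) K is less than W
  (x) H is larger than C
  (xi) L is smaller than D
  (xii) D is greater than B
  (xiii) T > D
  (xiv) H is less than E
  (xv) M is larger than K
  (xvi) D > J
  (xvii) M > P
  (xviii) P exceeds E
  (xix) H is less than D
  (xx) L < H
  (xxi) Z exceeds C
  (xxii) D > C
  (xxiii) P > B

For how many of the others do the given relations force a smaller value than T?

Directly below T: B, D.
One step further: G, J, C, L, H (7 so far).
One step further: K (8 so far).
Nothing else is reachable below T; 8 in all.

8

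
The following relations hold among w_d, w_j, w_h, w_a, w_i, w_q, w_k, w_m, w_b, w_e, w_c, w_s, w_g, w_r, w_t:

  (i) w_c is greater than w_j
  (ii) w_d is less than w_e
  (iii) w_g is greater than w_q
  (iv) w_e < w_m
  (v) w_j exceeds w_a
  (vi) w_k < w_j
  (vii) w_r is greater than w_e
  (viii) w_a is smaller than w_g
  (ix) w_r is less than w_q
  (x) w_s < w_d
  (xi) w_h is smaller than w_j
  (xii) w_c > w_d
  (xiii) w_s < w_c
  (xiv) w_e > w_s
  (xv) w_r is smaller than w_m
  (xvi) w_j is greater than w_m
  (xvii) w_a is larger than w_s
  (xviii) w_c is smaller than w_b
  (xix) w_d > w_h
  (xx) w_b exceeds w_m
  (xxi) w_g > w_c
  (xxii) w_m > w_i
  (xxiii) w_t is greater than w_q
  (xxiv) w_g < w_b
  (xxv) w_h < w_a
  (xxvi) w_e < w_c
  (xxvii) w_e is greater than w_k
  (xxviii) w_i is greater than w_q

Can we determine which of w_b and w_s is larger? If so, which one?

w_b

Chaining the given relations: w_s < w_e < w_r < w_q < w_i < w_m < w_j < w_c < w_g < w_b.
So w_b is larger.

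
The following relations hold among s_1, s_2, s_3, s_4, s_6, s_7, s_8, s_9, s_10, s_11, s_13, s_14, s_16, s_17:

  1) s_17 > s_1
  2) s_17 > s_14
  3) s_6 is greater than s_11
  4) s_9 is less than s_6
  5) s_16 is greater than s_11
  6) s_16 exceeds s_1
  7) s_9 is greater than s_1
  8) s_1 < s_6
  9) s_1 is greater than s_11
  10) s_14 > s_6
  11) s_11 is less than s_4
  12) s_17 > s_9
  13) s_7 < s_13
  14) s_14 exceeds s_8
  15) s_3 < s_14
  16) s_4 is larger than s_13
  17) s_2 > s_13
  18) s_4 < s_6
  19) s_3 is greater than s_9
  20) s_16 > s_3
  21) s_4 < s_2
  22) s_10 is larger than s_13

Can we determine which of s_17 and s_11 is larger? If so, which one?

s_17

Chaining the given relations: s_11 < s_1 < s_6 < s_14 < s_17.
So s_17 is larger.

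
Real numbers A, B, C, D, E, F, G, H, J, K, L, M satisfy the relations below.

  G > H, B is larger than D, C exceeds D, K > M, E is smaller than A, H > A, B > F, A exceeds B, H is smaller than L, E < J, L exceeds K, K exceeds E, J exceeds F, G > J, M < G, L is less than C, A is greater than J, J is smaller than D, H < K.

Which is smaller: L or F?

Chaining the given relations: F < J < D < B < A < H < K < L.
So F < L; F is the smaller of the two.

F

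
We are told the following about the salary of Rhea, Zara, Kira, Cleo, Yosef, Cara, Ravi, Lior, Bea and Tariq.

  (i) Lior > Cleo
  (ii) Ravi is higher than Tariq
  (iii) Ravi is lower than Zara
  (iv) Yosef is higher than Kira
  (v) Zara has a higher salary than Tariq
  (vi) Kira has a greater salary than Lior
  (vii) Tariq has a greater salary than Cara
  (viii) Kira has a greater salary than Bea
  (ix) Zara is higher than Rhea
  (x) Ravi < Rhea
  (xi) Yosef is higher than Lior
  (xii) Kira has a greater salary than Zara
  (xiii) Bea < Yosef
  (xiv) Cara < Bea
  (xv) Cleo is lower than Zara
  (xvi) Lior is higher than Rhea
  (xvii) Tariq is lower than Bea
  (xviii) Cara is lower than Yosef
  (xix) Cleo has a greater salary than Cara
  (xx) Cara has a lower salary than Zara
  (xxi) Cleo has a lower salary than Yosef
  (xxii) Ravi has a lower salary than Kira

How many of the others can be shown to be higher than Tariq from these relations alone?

From Tariq the given relations immediately reach Ravi, Bea, Zara.
From those, Rhea, Kira, Yosef — 6 in total.
From those, Lior — 7 in total.
Nothing else is reachable above Tariq; 7 in all.

7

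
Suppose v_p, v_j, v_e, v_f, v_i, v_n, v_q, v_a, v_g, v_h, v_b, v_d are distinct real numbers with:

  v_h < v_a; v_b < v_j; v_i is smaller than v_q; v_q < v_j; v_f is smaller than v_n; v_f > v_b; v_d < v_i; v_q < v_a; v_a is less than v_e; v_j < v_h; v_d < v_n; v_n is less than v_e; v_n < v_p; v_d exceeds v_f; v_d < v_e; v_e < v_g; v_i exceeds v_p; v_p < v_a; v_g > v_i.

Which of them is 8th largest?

The consecutive relations fix a unique order: v_b < v_f < v_d < v_n < v_p < v_i < v_q < v_j < v_h < v_a < v_e < v_g.
The 8th largest is v_p.

v_p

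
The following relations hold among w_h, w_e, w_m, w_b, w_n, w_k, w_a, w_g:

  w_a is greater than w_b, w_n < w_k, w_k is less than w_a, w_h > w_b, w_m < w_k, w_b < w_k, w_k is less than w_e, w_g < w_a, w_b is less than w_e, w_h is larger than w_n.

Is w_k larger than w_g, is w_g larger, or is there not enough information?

undetermined

Following every chain through w_g: above w_g we get w_a.
w_k is not reached, and no chain runs the other way from w_k to w_g.
So the given relations leave the order of w_g and w_k undetermined.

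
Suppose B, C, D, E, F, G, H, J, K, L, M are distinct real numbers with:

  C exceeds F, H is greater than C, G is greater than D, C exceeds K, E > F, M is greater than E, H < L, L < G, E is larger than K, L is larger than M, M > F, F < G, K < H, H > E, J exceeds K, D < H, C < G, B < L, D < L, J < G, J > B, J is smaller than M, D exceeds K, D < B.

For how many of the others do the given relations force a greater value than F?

6

Directly above F: C, E, M, G.
One step further: H, L (6 so far).
Nothing else is reachable above F; 6 in all.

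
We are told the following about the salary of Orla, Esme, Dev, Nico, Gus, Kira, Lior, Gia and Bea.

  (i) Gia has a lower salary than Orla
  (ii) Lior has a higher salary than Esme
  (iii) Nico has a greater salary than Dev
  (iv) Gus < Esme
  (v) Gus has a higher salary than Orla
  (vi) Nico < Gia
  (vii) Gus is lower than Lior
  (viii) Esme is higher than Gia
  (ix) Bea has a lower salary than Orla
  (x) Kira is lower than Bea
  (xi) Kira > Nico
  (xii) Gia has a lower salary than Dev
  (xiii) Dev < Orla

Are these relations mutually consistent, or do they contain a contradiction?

inconsistent

We have Nico < Gia stated directly, yet also Gia < Dev < Nico by chaining the others — so Gia < Nico. Contradiction.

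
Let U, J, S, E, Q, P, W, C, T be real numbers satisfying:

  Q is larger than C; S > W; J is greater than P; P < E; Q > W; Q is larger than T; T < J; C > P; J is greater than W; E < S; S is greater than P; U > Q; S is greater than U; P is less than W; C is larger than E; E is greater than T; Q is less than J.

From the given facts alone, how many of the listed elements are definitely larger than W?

The elements the relations force above W are Q, J, U, S — no chain reaches any other.
That is 4.

4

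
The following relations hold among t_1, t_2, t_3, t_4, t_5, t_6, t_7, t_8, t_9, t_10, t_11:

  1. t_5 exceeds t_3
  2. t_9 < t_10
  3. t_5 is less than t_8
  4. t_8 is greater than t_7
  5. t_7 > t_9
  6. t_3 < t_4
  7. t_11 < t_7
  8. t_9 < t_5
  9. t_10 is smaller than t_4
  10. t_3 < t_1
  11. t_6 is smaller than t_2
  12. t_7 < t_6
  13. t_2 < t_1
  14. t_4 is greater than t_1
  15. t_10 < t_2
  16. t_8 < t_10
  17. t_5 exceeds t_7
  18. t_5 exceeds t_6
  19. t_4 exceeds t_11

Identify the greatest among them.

Chaining downward from t_4: directly below it, t_3, t_11, t_10, t_1; then t_9, t_8, t_2; then t_7, t_6, t_5.
That covers every other element, and nothing is given above t_4, so t_4 is the greatest.

t_4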